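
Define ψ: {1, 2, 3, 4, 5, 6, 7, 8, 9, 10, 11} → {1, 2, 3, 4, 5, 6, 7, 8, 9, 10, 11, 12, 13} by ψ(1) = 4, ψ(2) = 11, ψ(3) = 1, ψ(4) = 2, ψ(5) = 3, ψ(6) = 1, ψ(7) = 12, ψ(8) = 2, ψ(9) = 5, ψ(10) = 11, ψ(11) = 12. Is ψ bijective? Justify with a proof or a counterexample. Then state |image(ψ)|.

ψ(3) = 1 = ψ(6) with 3 ≠ 6, so ψ is not injective, hence not bijective.
The image of ψ is {1, 2, 3, 4, 5, 11, 12}, which has 7 elements.

7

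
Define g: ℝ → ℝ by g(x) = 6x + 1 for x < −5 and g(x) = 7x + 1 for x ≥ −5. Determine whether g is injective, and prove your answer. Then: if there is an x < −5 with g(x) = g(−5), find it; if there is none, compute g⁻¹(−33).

Both pieces are strictly increasing (slopes 6 and 7), so each is injective on its own interval.
The left piece maps (−∞, −5) onto (−∞, −29); the right piece maps [−5, ∞) onto [−34, ∞).
These images overlap. In particular g(−5) = −34 (right piece), and solving 6x + 1 = −34 on the left piece gives x = −35/6 < −5.
So g(−35/6) = g(−5) with −35/6 ≠ −5, and g is not injective. This x = −35/6 is the requested value below −5.

-35/6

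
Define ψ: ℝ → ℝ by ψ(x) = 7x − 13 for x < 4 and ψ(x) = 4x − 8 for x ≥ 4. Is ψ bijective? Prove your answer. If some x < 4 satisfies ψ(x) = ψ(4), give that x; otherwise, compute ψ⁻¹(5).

3

Both pieces are strictly increasing (slopes 7 and 4), so each is injective on its own interval.
The left piece maps (−∞, 4) onto (−∞, 15); the right piece maps [4, ∞) onto [8, ∞).
These images overlap. In particular ψ(4) = 8 (right piece), and solving 7x − 13 = 8 on the left piece gives x = 3 < 4.
So ψ(3) = ψ(4) with 3 ≠ 4, and ψ is not injective, hence not bijective. This x = 3 is the requested value below 4.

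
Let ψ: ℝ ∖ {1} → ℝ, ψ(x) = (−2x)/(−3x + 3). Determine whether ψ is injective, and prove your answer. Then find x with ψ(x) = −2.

Suppose ψ(a) = ψ(b). Cross-multiplying: (−2a)(−3b + 3) = (−2b)(−3a + 3).
Expanding both sides and cancelling the symmetric terms leaves −6·(a − b) = 0. Since −6 ≠ 0, a = b. Thus ψ is injective.
Solving ψ(x) = −2: cross-multiplying gives −2x = −2(−3x + 3), which rearranges to −8x = −6, so x = 3/4.

3/4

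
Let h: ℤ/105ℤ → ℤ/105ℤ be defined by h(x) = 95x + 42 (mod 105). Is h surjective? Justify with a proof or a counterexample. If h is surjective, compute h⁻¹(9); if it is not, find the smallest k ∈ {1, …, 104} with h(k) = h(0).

21

Recall: surjectivity means every element of the codomain has a preimage under h.
Since gcd(95, 105) = 5, we have 95x ≡ 0 (mod 5) for all x, so h(x) ≡ 2 (mod 5).
But 0 ≢ 2 (mod 5), so 0 ∈ ℤ/105ℤ has no preimage. Hence h is not surjective.
Since h is not surjective, we find the least positive k with h(k) = h(0): this means 95k ≡ 0 (mod 105), i.e. 105 ∣ 95k. Since gcd(95, 105) = 5, dividing through by 5 this holds exactly when 21 ∣ 19k, and as gcd(19, 21) = 1, exactly when 21 ∣ k.
The smallest positive such k is 21.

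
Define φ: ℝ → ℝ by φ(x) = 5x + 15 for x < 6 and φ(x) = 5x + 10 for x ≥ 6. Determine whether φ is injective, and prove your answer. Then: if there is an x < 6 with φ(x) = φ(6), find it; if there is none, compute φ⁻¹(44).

5

Both pieces are strictly increasing (slopes 5 and 5), so each is injective on its own interval.
The left piece maps (−∞, 6) onto (−∞, 45); the right piece maps [6, ∞) onto [40, ∞).
These images overlap. In particular φ(6) = 40 (right piece), and solving 5x + 15 = 40 on the left piece gives x = 5 < 6.
So φ(5) = φ(6) with 5 ≠ 6, and φ is not injective. This x = 5 is the requested value below 6.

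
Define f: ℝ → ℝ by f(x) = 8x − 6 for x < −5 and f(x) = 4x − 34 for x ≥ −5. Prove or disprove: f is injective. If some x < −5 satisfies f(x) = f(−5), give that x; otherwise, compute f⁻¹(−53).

-6

Both pieces are strictly increasing (slopes 8 and 4), so each is injective on its own interval.
The left piece maps (−∞, −5) onto (−∞, −46); the right piece maps [−5, ∞) onto [−54, ∞).
These images overlap. In particular f(−5) = −54 (right piece), and solving 8x − 6 = −54 on the left piece gives x = −6 < −5.
So f(−6) = f(−5) with −6 ≠ −5, and f is not injective. This x = −6 is the requested value below −5.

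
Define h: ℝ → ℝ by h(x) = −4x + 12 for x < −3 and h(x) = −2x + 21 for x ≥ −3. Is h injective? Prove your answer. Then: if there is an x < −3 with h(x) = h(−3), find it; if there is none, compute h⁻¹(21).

-15/4

Both pieces are strictly decreasing (slopes −4 and −2), so each is injective on its own interval.
The left piece maps (−∞, −3) onto (24, ∞); the right piece maps [−3, ∞) onto (−∞, 27].
These images overlap. In particular h(−3) = 27 (right piece), and solving −4x + 12 = 27 on the left piece gives x = −15/4 < −3.
So h(−15/4) = h(−3) with −15/4 ≠ −3, and h is not injective. This x = −15/4 is the requested value below −3.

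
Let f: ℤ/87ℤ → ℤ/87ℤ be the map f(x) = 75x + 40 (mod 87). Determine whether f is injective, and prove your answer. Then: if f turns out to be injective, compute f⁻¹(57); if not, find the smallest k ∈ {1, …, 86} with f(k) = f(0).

29

By definition, injectivity means: for all s, t in the domain, f(s) = f(t) implies s = t.
We have gcd(75, 87) = 3 > 1. Taking s = 0 and t = 29: f(0) = 40 and f(29) = 75·29 + 40 = 2215 ≡ 40 (mod 87).
So f(0) = f(29) while 0 ≠ 29, so f is not injective.
Since f is not injective, we find the least positive k with f(k) = f(0): this means 75k ≡ 0 (mod 87), i.e. 87 ∣ 75k. Since gcd(75, 87) = 3, dividing through by 3 this holds exactly when 29 ∣ 25k, and as gcd(25, 29) = 1, exactly when 29 ∣ k.
The smallest positive such k is 29.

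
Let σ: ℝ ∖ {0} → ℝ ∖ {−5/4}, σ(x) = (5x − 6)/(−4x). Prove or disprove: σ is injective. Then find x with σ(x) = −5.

-2/5

Suppose σ(u) = σ(v). Cross-multiplying: (5u − 6)(−4v) = (5v − 6)(−4u).
Expanding both sides and cancelling the symmetric terms leaves −24·(u − v) = 0. Since −24 ≠ 0, u = v. Thus σ is injective.
Solving σ(x) = −5: cross-multiplying gives 5x − 6 = −5(−4x), which rearranges to −15x = 6, so x = −2/5.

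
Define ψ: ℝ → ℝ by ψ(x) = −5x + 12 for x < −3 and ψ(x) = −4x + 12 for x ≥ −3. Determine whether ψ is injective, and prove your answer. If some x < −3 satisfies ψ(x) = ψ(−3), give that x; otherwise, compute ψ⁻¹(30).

-18/5

Both pieces are strictly decreasing (slopes −5 and −4), so each is injective on its own interval.
The left piece maps (−∞, −3) onto (27, ∞); the right piece maps [−3, ∞) onto (−∞, 24].
These images are disjoint, so no value is attained by both pieces. Thus ψ is injective.
Because the two images are disjoint, no x < −3 has ψ(x) = ψ(−3), so we compute ψ⁻¹(30): 30 lies in (27, ∞), so solve −5x + 12 = 30: x = (30 − 12)/(−5) = −18/5.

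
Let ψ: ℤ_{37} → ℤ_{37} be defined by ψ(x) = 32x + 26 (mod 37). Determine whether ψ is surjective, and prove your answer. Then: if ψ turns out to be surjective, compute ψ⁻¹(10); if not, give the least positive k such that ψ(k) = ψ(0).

18

Since gcd(32, 37) = 1, 32 is invertible modulo 37. Euclid's algorithm: 37 = 1·32 + 5, 32 = 6·5 + 2, 5 = 2·2 + 1; back-substituting gives 1 = 22·32 − 19·37, so 32⁻¹ ≡ 22 (mod 37).
Then y ↦ 22(y − 26) is a two-sided inverse to ψ, so every y ∈ ℤ_{37} has a preimage.
Thus ψ is surjective.
Since ψ is surjective, we compute ψ⁻¹(10): solve 32x + 26 ≡ 10 (mod 37), i.e. 32x ≡ 21 (mod 37).
Multiplying by 32⁻¹ = 22 gives x ≡ 22·21 = 462 = 12·37 + 18 ≡ 18 (mod 37).
Check: ψ(18) = 32·18 + 26 = 602 = 16·37 + 10 ≡ 10 (mod 37).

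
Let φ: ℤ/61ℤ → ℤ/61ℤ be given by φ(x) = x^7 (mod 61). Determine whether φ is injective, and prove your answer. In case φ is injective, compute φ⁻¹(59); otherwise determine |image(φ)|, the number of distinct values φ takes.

18

Since 61 is prime, the nonzero elements of ℤ/61ℤ form a cyclic group of order 60.
As gcd(7, 60) = 1, raising to the 7th power is a bijection on this group: if a^7 ≡ b^7 then (ab^{−1})^7 = 1, and the only element of order dividing gcd(7, 60) = 1 is 1, so a = b.
With φ(0) = 0 this makes φ injective on all of ℤ/61ℤ, hence bijective (finite equal-size domain and codomain). In particular φ is injective.
Since φ is injective, we find the preimage of 59. The inverse of x ↦ x^7 on (ℤ/61ℤ)^× is x ↦ x^43, because 7·43 = 301 = 5·60 + 1 ≡ 1 (mod 60) and x^{60} = 1 for x ≠ 0 (Fermat). So φ⁻¹(59) = 59^43 mod 61.
Repeated squaring mod 61: 59^1 ≡ 59, 59^2 ≡ 59² = 3481 ≡ 4, 59^4 ≡ 4² = 16, 59^8 ≡ 16² = 256 ≡ 12, 59^16 ≡ 12² = 144 ≡ 22, 59^32 ≡ 22² = 484 ≡ 57. Since 43 = 32 + 8 + 2 + 1, 59^43 ≡ 57·12·4·59: 57·12 = 684 ≡ 13, then 13·4 = 52, then 52·59 = 3068 ≡ 18. So 59^43 ≡ 18 (mod 61).
Hence φ⁻¹(59) = 18.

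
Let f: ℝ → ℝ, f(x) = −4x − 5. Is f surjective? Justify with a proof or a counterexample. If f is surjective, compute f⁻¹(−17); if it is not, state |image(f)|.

3

For any y ∈ ℝ, x = (y + 5)/(−4) satisfies f(x) = y.
Therefore f is surjective.
Since f is surjective, we compute f⁻¹(−17) = (−17 + 5)/(−4) = 3.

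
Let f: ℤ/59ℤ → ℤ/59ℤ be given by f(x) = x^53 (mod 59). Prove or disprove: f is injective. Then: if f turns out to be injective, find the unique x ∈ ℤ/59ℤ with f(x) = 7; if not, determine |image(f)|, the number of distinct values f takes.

Since 59 is prime, the nonzero elements of ℤ/59ℤ form a cyclic group of order 58.
As gcd(53, 58) = 1, raising to the 53rd power is a bijection on this group: if x_1^53 ≡ x_2^53 then (x_1x_2^{−1})^53 = 1, and the only element of order dividing gcd(53, 58) = 1 is 1, so x_1 = x_2.
With f(0) = 0 this makes f injective on all of ℤ/59ℤ, hence bijective (finite equal-size domain and codomain). In particular f is injective.
Since f is injective, we find the preimage of 7. The inverse of x ↦ x^53 on (ℤ/59ℤ)^× is x ↦ x^23, because 53·23 = 1219 = 21·58 + 1 ≡ 1 (mod 58) and x^{58} = 1 for x ≠ 0 (Fermat). So f⁻¹(7) = 7^23 mod 59.
Repeated squaring mod 59: 7^1 ≡ 7, 7^2 ≡ 7² = 49, 7^4 ≡ 49² = 2401 ≡ 41, 7^8 ≡ 41² = 1681 ≡ 29, 7^16 ≡ 29² = 841 ≡ 15. Since 23 = 16 + 4 + 2 + 1, 7^23 ≡ 15·41·49·7: 15·41 = 615 ≡ 25, then 25·49 = 1225 ≡ 45, then 45·7 = 315 ≡ 20. So 7^23 ≡ 20 (mod 59).
Hence f⁻¹(7) = 20.

20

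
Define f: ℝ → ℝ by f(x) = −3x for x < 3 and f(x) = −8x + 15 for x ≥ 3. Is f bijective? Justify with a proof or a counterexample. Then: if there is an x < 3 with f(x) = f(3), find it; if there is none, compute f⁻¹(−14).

Both pieces are strictly decreasing (slopes −3 and −8), so each is injective on its own interval.
The left piece maps (−∞, 3) onto (−9, ∞); the right piece maps [3, ∞) onto (−∞, −9].
Since −9 = −9, the images partition ℝ: f is injective and surjective, hence bijective.
Because the two images are disjoint, no x < 3 has f(x) = f(3), so we compute f⁻¹(−14): −14 lies in (−∞, −9], so solve −8x + 15 = −14: x = (−14 − 15)/(−8) = 29/8.

29/8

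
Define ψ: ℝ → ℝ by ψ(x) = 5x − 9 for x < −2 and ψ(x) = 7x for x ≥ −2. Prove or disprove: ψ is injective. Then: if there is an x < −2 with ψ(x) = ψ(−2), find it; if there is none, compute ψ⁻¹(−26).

Both pieces are strictly increasing (slopes 5 and 7), so each is injective on its own interval.
The left piece maps (−∞, −2) onto (−∞, −19); the right piece maps [−2, ∞) onto [−14, ∞).
These images are disjoint, so no value is attained by both pieces. So ψ is injective.
Because the two images are disjoint, no x < −2 has ψ(x) = ψ(−2), so we compute ψ⁻¹(−26): −26 lies in (−∞, −19), so solve 5x − 9 = −26: x = (−26 + 9)/5 = −17/5.

-17/5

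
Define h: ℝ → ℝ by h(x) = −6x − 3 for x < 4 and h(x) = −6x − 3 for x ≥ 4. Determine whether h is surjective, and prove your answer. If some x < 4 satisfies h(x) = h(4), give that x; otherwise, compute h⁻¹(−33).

5

Both pieces are strictly decreasing (slopes −6 and −6), so each is injective on its own interval.
The left piece maps (−∞, 4) onto (−27, ∞); the right piece maps [4, ∞) onto (−∞, −27].
These images together cover ℝ, so h is surjective.
Because the two images are disjoint, no x < 4 has h(x) = h(4), so we compute h⁻¹(−33): −33 lies in (−∞, −27], so solve −6x − 3 = −33: x = (−33 + 3)/(−6) = 5.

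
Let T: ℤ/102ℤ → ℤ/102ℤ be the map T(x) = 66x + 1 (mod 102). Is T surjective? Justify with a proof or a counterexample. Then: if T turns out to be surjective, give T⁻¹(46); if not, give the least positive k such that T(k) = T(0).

17

Since gcd(66, 102) = 6, we have 66x ≡ 0 (mod 6) for all x, so T(x) ≡ 1 (mod 6).
But 0 ≢ 1 (mod 6), so 0 ∈ ℤ/102ℤ has no preimage. So T is not surjective.
Since T is not surjective, we find the least positive k with T(k) = T(0): this means 66k ≡ 0 (mod 102), i.e. 102 ∣ 66k. Since gcd(66, 102) = 6, dividing through by 6 this holds exactly when 17 ∣ 11k, and as gcd(11, 17) = 1, exactly when 17 ∣ k.
The smallest positive such k is 17.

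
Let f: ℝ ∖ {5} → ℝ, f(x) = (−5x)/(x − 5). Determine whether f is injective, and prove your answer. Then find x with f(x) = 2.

10/7

Suppose f(u) = f(v). Cross-multiplying: (−5u)(v − 5) = (−5v)(u − 5).
Expanding both sides and cancelling the symmetric terms leaves 25·(u − v) = 0. Since 25 ≠ 0, u = v. Thus f is injective.
Solving f(x) = 2: cross-multiplying gives −5x = 2(x − 5), which rearranges to −7x = −10, so x = 10/7.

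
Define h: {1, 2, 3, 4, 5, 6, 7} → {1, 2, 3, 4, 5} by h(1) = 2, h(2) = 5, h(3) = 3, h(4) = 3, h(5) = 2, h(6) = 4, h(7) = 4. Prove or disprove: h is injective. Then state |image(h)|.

h(3) = 3 = h(4) with 3 ≠ 4, so h is not injective.
The image of h is {2, 3, 4, 5}, which has 4 elements.

4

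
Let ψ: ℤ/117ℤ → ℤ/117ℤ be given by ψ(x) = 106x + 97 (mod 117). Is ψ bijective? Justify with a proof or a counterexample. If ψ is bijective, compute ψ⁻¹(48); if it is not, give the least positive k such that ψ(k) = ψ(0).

If ψ(s) = ψ(t), then 106s ≡ 106t (mod 117). Because gcd(106, 117) = 1, we may cancel 106 to get s ≡ t (mod 117).
We now compute 106⁻¹ mod 117 explicitly. Euclid's algorithm: 117 = 1·106 + 11, 106 = 9·11 + 7, 11 = 1·7 + 4, 7 = 1·4 + 3, 4 = 1·3 + 1; back-substituting gives 1 = 85·106 − 77·117, so 106⁻¹ ≡ 85 (mod 117).
Then y ↦ 85(y − 97) is a two-sided inverse to ψ, so every y ∈ ℤ/117ℤ has a preimage.
Thus ψ is bijective.
Since ψ is bijective, we find ψ⁻¹(48): we need 106x ≡ 48 − 97 ≡ 68 (mod 117). Using 106⁻¹ = 85: x ≡ 85·68 = 5780 = 49·117 + 47, so x = 47.
Check: ψ(47) = 106·47 + 97 = 5079 = 43·117 + 48 ≡ 48 (mod 117).

47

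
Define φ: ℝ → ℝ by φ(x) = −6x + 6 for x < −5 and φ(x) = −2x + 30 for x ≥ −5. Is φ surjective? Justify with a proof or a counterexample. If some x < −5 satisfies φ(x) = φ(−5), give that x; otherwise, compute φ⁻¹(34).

Both pieces are strictly decreasing (slopes −6 and −2), so each is injective on its own interval.
The left piece maps (−∞, −5) onto (36, ∞); the right piece maps [−5, ∞) onto (−∞, 40].
The union (36, ∞) ∪ (−∞, 40] covers ℝ, so φ is surjective.
For the follow-up: the images overlap, so an x < −5 with φ(x) = φ(−5) exists. φ(−5) = 40; solving −6x + 6 = 40 for x < −5 gives x = (40 − 6)/(−6) = −17/3.

-17/3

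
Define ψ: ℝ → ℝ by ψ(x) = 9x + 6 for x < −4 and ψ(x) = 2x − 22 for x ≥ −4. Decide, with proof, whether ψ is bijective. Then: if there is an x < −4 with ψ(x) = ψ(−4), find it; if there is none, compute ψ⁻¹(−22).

Both pieces are strictly increasing (slopes 9 and 2), so each is injective on its own interval.
The left piece maps (−∞, −4) onto (−∞, −30); the right piece maps [−4, ∞) onto [−30, ∞).
Since −30 = −30, the images partition ℝ: ψ is injective and surjective, hence bijective.
Because the two images are disjoint, no x < −4 has ψ(x) = ψ(−4), so we compute ψ⁻¹(−22): −22 lies in [−30, ∞), so solve 2x − 22 = −22: x = (−22 + 22)/2 = 0.

0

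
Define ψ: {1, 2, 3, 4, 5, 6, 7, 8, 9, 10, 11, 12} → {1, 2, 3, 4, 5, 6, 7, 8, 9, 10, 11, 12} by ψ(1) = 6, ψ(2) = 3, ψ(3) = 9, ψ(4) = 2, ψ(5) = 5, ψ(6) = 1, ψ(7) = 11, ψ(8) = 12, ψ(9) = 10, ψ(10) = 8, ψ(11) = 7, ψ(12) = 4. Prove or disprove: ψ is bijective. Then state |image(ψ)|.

The values 6, 3, 9, 2, 5, 1, 11, 12, 10, 8, 7, 4 are a permutation of {1, 2, 3, 4, 5, 6, 7, 8, 9, 10, 11, 12}: each element appears exactly once.
So ψ is injective and surjective, hence bijective.
The image of ψ is {1, 2, 3, 4, 5, 6, 7, 8, 9, 10, 11, 12}, which has 12 elements.

12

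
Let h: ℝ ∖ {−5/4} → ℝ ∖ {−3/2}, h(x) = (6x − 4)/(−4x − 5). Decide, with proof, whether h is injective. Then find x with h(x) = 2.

-3/7

Suppose h(x_1) = h(x_2). Cross-multiplying: (6x_1 − 4)(−4x_2 − 5) = (6x_2 − 4)(−4x_1 − 5).
Expanding both sides and cancelling the symmetric terms leaves −46·(x_1 − x_2) = 0. Since −46 ≠ 0, x_1 = x_2. Therefore h is injective.
Solving h(x) = 2: cross-multiplying gives 6x − 4 = 2(−4x − 5), which rearranges to 14x = −6, so x = −3/7.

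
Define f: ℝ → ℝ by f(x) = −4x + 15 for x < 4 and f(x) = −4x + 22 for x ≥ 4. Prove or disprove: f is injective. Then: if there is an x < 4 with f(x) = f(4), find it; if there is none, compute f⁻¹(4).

Both pieces are strictly decreasing (slopes −4 and −4), so each is injective on its own interval.
The left piece maps (−∞, 4) onto (−1, ∞); the right piece maps [4, ∞) onto (−∞, 6].
These images overlap. In particular f(4) = 6 (right piece), and solving −4x + 15 = 6 on the left piece gives x = 9/4 < 4.
So f(9/4) = f(4) with 9/4 ≠ 4, and f is not injective. This x = 9/4 is the requested value below 4.

9/4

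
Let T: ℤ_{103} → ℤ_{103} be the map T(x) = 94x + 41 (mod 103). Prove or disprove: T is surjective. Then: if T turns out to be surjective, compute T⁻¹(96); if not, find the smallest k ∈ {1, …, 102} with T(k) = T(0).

74

Since gcd(94, 103) = 1, 94 is invertible modulo 103. Euclid's algorithm: 103 = 1·94 + 9, 94 = 10·9 + 4, 9 = 2·4 + 1; back-substituting gives 1 = 80·94 − 73·103, so 94⁻¹ ≡ 80 (mod 103).
Then y ↦ 80(y − 41) is a two-sided inverse to T, so every y ∈ ℤ_{103} has a preimage.
Therefore T is surjective.
Since T is surjective, we compute T⁻¹(96): solve 94x + 41 ≡ 96 (mod 103), i.e. 94x ≡ 55 (mod 103).
Multiplying by 94⁻¹ = 80 gives x ≡ 80·55 = 4400 = 42·103 + 74 ≡ 74 (mod 103).
Check: T(74) = 94·74 + 41 = 6997 = 67·103 + 96 ≡ 96 (mod 103).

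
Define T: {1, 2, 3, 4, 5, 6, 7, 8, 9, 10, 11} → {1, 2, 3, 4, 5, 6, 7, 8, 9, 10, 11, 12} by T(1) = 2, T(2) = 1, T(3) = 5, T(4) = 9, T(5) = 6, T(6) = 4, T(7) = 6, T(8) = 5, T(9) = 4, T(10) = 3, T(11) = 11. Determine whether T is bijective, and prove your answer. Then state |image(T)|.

8

T(5) = 6 = T(7) with 5 ≠ 7, so T is not injective, hence not bijective.
The image of T is {1, 2, 3, 4, 5, 6, 9, 11}, which has 8 elements.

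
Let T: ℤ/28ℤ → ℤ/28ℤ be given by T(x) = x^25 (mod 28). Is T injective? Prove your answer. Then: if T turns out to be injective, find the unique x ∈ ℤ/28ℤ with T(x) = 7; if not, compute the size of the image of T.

T(0) = 0^25 = 0.
T(14): Repeated squaring mod 28: 14^1 ≡ 14, 14^2 ≡ 14² = 196 ≡ 0, 14^4 ≡ 0² = 0, 14^8 ≡ 0² = 0, 14^16 ≡ 0² = 0. Since 25 = 16 + 8 + 1, 14^25 ≡ 0·0·14: 0·0 = 0, then 0·14 = 0. So 14^25 ≡ 0 (mod 28).
So T(0) = T(14) = 0 while 0 ≠ 14, hence T is not injective.
Since T is not injective, we determine |image(T)|. Computing x^25 mod 28 for each x (by repeated squaring, reducing mod 28 at every step), the values T(0), T(1), …, T(27) are: 0, 1, 16, 3, 4, 5, 20, 7, 8, 9, 24, 11, 12, 13, 0, 15, 16, 17, 4, 19, 20, 21, 8, 23, 24, 25, 12, 27.
The distinct values are {0, 1, 3, 4, 5, 7, 8, 9, 11, 12, 13, 15, 16, 17, 19, 20, 21, 23, 24, 25, 27}; there are 21 of them.

21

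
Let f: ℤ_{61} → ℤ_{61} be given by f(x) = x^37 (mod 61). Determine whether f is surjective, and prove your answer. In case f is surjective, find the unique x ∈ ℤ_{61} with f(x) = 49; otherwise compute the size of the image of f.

36

Since 61 is prime, the nonzero elements of ℤ_{61} form a cyclic group of order 60.
As gcd(37, 60) = 1, raising to the 37th power is a bijection on this group: if s^37 ≡ t^37 then (st^{−1})^37 = 1, and the only element of order dividing gcd(37, 60) = 1 is 1, so s = t.
With f(0) = 0 this makes f injective on all of ℤ_{61}, hence bijective (finite equal-size domain and codomain). In particular f is surjective.
Since f is surjective, we find the preimage of 49. The inverse of x ↦ x^37 on (ℤ_{61})^× is x ↦ x^13, because 37·13 = 481 = 8·60 + 1 ≡ 1 (mod 60) and x^{60} = 1 for x ≠ 0 (Fermat). So f⁻¹(49) = 49^13 mod 61.
Repeated squaring mod 61: 49^1 ≡ 49, 49^2 ≡ 49² = 2401 ≡ 22, 49^4 ≡ 22² = 484 ≡ 57, 49^8 ≡ 57² = 3249 ≡ 16. Since 13 = 8 + 4 + 1, 49^13 ≡ 16·57·49: 16·57 = 912 ≡ 58, then 58·49 = 2842 ≡ 36. So 49^13 ≡ 36 (mod 61).
Hence f⁻¹(49) = 36.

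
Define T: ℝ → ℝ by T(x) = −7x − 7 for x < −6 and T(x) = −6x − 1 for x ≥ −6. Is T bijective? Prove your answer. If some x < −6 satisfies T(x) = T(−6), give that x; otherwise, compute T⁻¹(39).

Both pieces are strictly decreasing (slopes −7 and −6), so each is injective on its own interval.
The left piece maps (−∞, −6) onto (35, ∞); the right piece maps [−6, ∞) onto (−∞, 35].
Since 35 = 35, the images partition ℝ: T is injective and surjective, hence bijective.
Because the two images are disjoint, no x < −6 has T(x) = T(−6), so we compute T⁻¹(39): 39 lies in (35, ∞), so solve −7x − 7 = 39: x = (39 + 7)/(−7) = −46/7.

-46/7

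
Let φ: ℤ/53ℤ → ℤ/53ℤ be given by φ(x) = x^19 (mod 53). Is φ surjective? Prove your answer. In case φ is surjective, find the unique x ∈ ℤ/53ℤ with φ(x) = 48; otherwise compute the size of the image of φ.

Since 53 is prime, the nonzero elements of ℤ/53ℤ form a cyclic group of order 52.
As gcd(19, 52) = 1, raising to the 19th power is a bijection on this group: if a^19 ≡ b^19 then (ab^{−1})^19 = 1, and the only element of order dividing gcd(19, 52) = 1 is 1, so a = b.
With φ(0) = 0 this makes φ injective on all of ℤ/53ℤ, hence bijective (finite equal-size domain and codomain). In particular φ is surjective.
Since φ is surjective, we find the preimage of 48. The inverse of x ↦ x^19 on (ℤ/53ℤ)^× is x ↦ x^11, because 19·11 = 209 = 4·52 + 1 ≡ 1 (mod 52) and x^{52} = 1 for x ≠ 0 (Fermat). So φ⁻¹(48) = 48^11 mod 53.
Repeated squaring mod 53: 48^1 ≡ 48, 48^2 ≡ 48² = 2304 ≡ 25, 48^4 ≡ 25² = 625 ≡ 42, 48^8 ≡ 42² = 1764 ≡ 15. Since 11 = 8 + 2 + 1, 48^11 ≡ 15·25·48: 15·25 = 375 ≡ 4, then 4·48 = 192 ≡ 33. So 48^11 ≡ 33 (mod 53).
Hence φ⁻¹(48) = 33.

33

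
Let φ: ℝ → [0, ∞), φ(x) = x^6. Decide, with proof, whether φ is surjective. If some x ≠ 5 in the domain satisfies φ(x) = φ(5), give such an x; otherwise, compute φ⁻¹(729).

For any y ∈ [0, ∞), x = y^{1/6} ∈ ℝ satisfies x^6 = y, so φ is surjective.
For the follow-up, such an x exists: taking x = −5 ∈ ℝ gives φ(−5) = 15625 = φ(5) with −5 ≠ 5.

-5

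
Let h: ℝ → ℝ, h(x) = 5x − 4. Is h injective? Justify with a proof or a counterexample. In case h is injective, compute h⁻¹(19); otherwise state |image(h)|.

23/5

Recall: h is injective if h(u) = h(v) implies u = v.
Suppose h(u) = h(v). Then 5u − 4 = 5v − 4, so 5u = 5v, thus u = v.
Hence h is injective.
Since h is injective, we compute h⁻¹(19) = (19 + 4)/5 = 23/5.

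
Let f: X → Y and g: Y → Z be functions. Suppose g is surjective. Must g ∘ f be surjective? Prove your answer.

not surjective

No. Take X = {0}, Y = Z = {0, 1, 2, 3, 4}, f(0) = 0, and g = identity (surjective).
Then (g ∘ f)(0) = 0, and 4 ∈ Z has no preimage under g ∘ f, so g ∘ f is not surjective.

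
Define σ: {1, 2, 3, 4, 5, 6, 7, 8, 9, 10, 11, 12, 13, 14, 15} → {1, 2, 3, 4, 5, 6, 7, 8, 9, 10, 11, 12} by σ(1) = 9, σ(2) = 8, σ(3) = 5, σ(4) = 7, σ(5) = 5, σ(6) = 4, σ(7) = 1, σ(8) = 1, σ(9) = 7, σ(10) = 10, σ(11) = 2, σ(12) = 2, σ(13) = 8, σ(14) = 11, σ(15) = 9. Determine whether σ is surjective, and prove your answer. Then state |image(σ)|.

9

No element maps to 3, so σ is not surjective.
The image of σ is {1, 2, 4, 5, 7, 8, 9, 10, 11}, which has 9 elements.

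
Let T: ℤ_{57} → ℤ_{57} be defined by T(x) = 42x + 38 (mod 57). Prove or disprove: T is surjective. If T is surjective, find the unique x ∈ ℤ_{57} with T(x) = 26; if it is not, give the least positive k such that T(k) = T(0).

19

Recall: surjectivity means every element of the codomain has a preimage under T.
Since gcd(42, 57) = 3, we have 42x ≡ 0 (mod 3) for all x, so T(x) ≡ 2 (mod 3).
But 0 ≢ 2 (mod 3), so 0 ∈ ℤ_{57} has no preimage. So T is not surjective.
Since T is not surjective, we find the least positive k with T(k) = T(0): this means 42k ≡ 0 (mod 57), i.e. 57 ∣ 42k. Since gcd(42, 57) = 3, dividing through by 3 this holds exactly when 19 ∣ 14k, and as gcd(14, 19) = 1, exactly when 19 ∣ k.
The smallest positive such k is 19.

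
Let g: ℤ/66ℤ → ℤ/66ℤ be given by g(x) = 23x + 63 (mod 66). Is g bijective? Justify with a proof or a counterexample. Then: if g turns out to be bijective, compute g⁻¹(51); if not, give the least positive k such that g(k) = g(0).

54

Recall: injectivity means: for all a, b in the domain, g(a) = g(b) implies a = b.
If g(a) = g(b), then 23a ≡ 23b (mod 66). Because gcd(23, 66) = 1, we may cancel 23 to get a ≡ b (mod 66).
We now compute 23⁻¹ mod 66 explicitly. Euclid's algorithm: 66 = 2·23 + 20, 23 = 1·20 + 3, 20 = 6·3 + 2, 3 = 1·2 + 1; back-substituting gives 1 = 23·23 − 8·66, so 23⁻¹ ≡ 23 (mod 66).
Then y ↦ 23(y − 63) is a two-sided inverse to g, so every y ∈ ℤ/66ℤ has a preimage.
So g is bijective.
Since g is bijective, we compute g⁻¹(51): solve 23x + 63 ≡ 51 (mod 66), i.e. 23x ≡ 54 (mod 66).
Multiplying by 23⁻¹ = 23 gives x ≡ 23·54 = 1242 = 18·66 + 54 ≡ 54 (mod 66).
Check: g(54) = 23·54 + 63 = 1305 = 19·66 + 51 ≡ 51 (mod 66).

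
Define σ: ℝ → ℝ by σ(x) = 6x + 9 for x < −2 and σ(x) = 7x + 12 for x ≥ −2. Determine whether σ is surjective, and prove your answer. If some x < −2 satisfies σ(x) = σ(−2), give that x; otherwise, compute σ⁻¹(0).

Both pieces are strictly increasing (slopes 6 and 7), so each is injective on its own interval.
The left piece maps (−∞, −2) onto (−∞, −3); the right piece maps [−2, ∞) onto [−2, ∞).
The union (−∞, −3) ∪ [−2, ∞) omits the interval between −3 and −2; in particular −3 has no preimage. So σ is not surjective.
Because the two images are disjoint, no x < −2 has σ(x) = σ(−2), so we compute σ⁻¹(0): 0 lies in [−2, ∞), so solve 7x + 12 = 0: x = (0 − 12)/7 = −12/7.

-12/7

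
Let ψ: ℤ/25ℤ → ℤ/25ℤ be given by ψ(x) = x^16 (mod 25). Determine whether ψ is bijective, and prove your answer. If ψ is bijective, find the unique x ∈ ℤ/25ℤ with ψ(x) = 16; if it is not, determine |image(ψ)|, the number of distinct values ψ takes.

6

ψ(3): Repeated squaring mod 25: 3^1 ≡ 3, 3^2 ≡ 3² = 9, 3^4 ≡ 9² = 81 ≡ 6, 3^8 ≡ 6² = 36 ≡ 11, 3^16 ≡ 11² = 121 ≡ 21. So 3^16 ≡ 21 (mod 25).
ψ(4): Repeated squaring mod 25: 4^1 ≡ 4, 4^2 ≡ 4² = 16, 4^4 ≡ 16² = 256 ≡ 6, 4^8 ≡ 6² = 36 ≡ 11, 4^16 ≡ 11² = 121 ≡ 21. So 4^16 ≡ 21 (mod 25).
So ψ(3) = ψ(4) = 21 while 3 ≠ 4, therefore ψ is not injective, hence not bijective.
Since ψ is not bijective, we determine |image(ψ)|. Computing x^16 mod 25 for each x (by repeated squaring, reducing mod 25 at every step), the values ψ(0), ψ(1), …, ψ(24) are: 0, 1, 11, 21, 21, 0, 6, 1, 6, 16, 0, 11, 16, 16, 11, 0, 16, 6, 1, 6, 0, 21, 21, 11, 1.
The distinct values are {0, 1, 6, 11, 16, 21}; there are 6 of them.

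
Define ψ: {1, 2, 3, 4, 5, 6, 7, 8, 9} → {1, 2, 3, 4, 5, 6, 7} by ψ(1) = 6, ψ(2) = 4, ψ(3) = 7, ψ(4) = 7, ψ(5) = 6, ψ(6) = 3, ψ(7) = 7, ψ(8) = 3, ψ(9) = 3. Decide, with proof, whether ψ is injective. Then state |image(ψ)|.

ψ(3) = 7 = ψ(4) with 3 ≠ 4, so ψ is not injective.
The image of ψ is {3, 4, 6, 7}, which has 4 elements.

4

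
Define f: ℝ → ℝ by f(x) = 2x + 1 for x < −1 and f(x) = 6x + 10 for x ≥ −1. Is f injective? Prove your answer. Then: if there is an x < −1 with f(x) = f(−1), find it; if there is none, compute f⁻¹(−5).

-3

Both pieces are strictly increasing (slopes 2 and 6), so each is injective on its own interval.
The left piece maps (−∞, −1) onto (−∞, −1); the right piece maps [−1, ∞) onto [4, ∞).
These images are disjoint, so no value is attained by both pieces. So f is injective.
Because the two images are disjoint, no x < −1 has f(x) = f(−1), so we compute f⁻¹(−5): −5 lies in (−∞, −1), so solve 2x + 1 = −5: x = (−5 − 1)/2 = −3.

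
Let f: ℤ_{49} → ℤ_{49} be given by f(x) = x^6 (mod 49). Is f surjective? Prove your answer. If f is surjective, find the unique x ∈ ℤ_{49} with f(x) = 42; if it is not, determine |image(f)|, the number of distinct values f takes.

f(3): Repeated squaring mod 49: 3^1 ≡ 3, 3^2 ≡ 3² = 9, 3^4 ≡ 9² = 81 ≡ 32. Since 6 = 4 + 2, 3^6 ≡ 32·9: 32·9 = 288 ≡ 43. So 3^6 ≡ 43 (mod 49).
f(5): Repeated squaring mod 49: 5^1 ≡ 5, 5^2 ≡ 5² = 25, 5^4 ≡ 25² = 625 ≡ 37. Since 6 = 4 + 2, 5^6 ≡ 37·25: 37·25 = 925 ≡ 43. So 5^6 ≡ 43 (mod 49).
So f(3) = f(5) = 43 while 3 ≠ 5, hence f is not injective.
A non-injective map from the 49-element set ℤ_{49} to itself takes at most 48 distinct values, so it cannot be surjective. Thus f is not surjective.
Since f is not surjective, we determine |image(f)|. Computing x^6 mod 49 for each x (by repeated squaring, reducing mod 49 at every step), the values f(0), f(1), …, f(48) are: 0, 1, 15, 43, 29, 43, 8, 0, 43, 36, 8, 15, 22, 15, 0, 36, 8, 22, 1, 1, 22, 0, 29, 29, 36, 36, 29, 29, 0, 22, 1, 1, 22, 8, 36, 0, 15, 22, 15, 8, 36, 43, 0, 8, 43, 29, 43, 15, 1.
The distinct values are {0, 1, 8, 15, 22, 29, 36, 43}; there are 8 of them.

8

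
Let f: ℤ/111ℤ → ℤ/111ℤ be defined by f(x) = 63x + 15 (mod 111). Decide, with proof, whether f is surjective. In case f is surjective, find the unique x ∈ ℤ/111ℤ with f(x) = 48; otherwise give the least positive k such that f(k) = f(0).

Since gcd(63, 111) = 3, we have 63x ≡ 0 (mod 3) for all x, so f(x) ≡ 0 (mod 3).
But 1 ≢ 0 (mod 3), so 1 ∈ ℤ/111ℤ has no preimage. Therefore f is not surjective.
Since f is not surjective, we find the least positive k with f(k) = f(0): this means 63k ≡ 0 (mod 111), i.e. 111 ∣ 63k. Since gcd(63, 111) = 3, dividing through by 3 this holds exactly when 37 ∣ 21k, and as gcd(21, 37) = 1, exactly when 37 ∣ k.
The smallest positive such k is 37.

37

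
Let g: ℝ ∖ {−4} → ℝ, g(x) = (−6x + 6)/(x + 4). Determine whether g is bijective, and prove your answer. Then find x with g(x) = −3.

If g(x) = −6, cross-multiplying gives 1(−6x + 6) = −6(x + 4), which simplifies to 6 = −24 — false.  So −6 has no preimage and g is not surjective.
So g is not bijective.
Solving g(x) = −3: cross-multiplying gives −6x + 6 = −3(x + 4), which rearranges to −3x = −18, so x = 6.

6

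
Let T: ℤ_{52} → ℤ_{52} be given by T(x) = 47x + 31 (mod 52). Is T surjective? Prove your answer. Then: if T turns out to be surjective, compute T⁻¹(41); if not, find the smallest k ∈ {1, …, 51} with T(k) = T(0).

By definition, surjectivity means every element of the codomain has a preimage under T.
Since gcd(47, 52) = 1, 47 is invertible modulo 52. Euclid's algorithm: 52 = 1·47 + 5, 47 = 9·5 + 2, 5 = 2·2 + 1; back-substituting gives 1 = 31·47 − 28·52, so 47⁻¹ ≡ 31 (mod 52).
For any y ∈ ℤ_{52}, x = 31(y − 31) mod 52 satisfies T(x) = 47·31(y − 31) + 31 ≡ y (since 47·31 ≡ 1 mod 52). So every y has a preimage.
Hence T is surjective.
Since T is surjective, we compute T⁻¹(41): solve 47x + 31 ≡ 41 (mod 52), i.e. 47x ≡ 10 (mod 52).
Multiplying by 47⁻¹ = 31 gives x ≡ 31·10 = 310 = 5·52 + 50 ≡ 50 (mod 52).
Check: T(50) = 47·50 + 31 = 2381 = 45·52 + 41 ≡ 41 (mod 52).

50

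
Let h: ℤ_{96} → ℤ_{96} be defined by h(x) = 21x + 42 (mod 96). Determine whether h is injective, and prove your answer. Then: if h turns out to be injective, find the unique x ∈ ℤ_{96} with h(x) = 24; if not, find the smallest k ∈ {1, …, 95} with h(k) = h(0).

We have gcd(21, 96) = 3 > 1. Taking u = 0 and v = 32: h(0) = 42 and h(32) = 21·32 + 42 = 714 ≡ 42 (mod 96).
So h(0) = h(32) while 0 ≠ 32, so h is not injective.
Since h is not injective, we find the least positive k with h(k) = h(0): this means 21k ≡ 0 (mod 96), i.e. 96 ∣ 21k. Since gcd(21, 96) = 3, dividing through by 3 this holds exactly when 32 ∣ 7k, and as gcd(7, 32) = 1, exactly when 32 ∣ k.
The smallest positive such k is 32.

32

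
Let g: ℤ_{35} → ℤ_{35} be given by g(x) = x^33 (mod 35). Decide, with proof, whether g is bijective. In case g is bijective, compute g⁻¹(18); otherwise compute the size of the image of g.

g(4): Repeated squaring mod 35: 4^1 ≡ 4, 4^2 ≡ 4² = 16, 4^4 ≡ 16² = 256 ≡ 11, 4^8 ≡ 11² = 121 ≡ 16, 4^16 ≡ 16² = 256 ≡ 11, 4^32 ≡ 11² = 121 ≡ 16. Since 33 = 32 + 1, 4^33 ≡ 16·4: 16·4 = 64 ≡ 29. So 4^33 ≡ 29 (mod 35).
g(9): Repeated squaring mod 35: 9^1 ≡ 9, 9^2 ≡ 9² = 81 ≡ 11, 9^4 ≡ 11² = 121 ≡ 16, 9^8 ≡ 16² = 256 ≡ 11, 9^16 ≡ 11² = 121 ≡ 16, 9^32 ≡ 16² = 256 ≡ 11. Since 33 = 32 + 1, 9^33 ≡ 11·9: 11·9 = 99 ≡ 29. So 9^33 ≡ 29 (mod 35).
So g(4) = g(9) = 29 while 4 ≠ 9, hence g is not injective, hence not bijective.
Since g is not bijective, we determine |image(g)|. Computing x^33 mod 35 for each x (by repeated squaring, reducing mod 35 at every step), the values g(0), g(1), …, g(34) are: 0, 1, 22, 13, 29, 20, 6, 7, 8, 29, 20, 1, 27, 13, 14, 15, 1, 27, 8, 34, 20, 21, 22, 8, 34, 15, 6, 27, 28, 29, 15, 6, 22, 13, 34.
The distinct values are {0, 1, 6, 7, 8, 13, 14, 15, 20, 21, 22, 27, 28, 29, 34}; there are 15 of them.

15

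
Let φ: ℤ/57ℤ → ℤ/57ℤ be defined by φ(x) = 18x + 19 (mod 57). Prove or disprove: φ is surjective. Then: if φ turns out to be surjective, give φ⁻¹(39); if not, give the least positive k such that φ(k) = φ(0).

Since gcd(18, 57) = 3, we have 18x ≡ 0 (mod 3) for all x, so φ(x) ≡ 1 (mod 3).
But 0 ≢ 1 (mod 3), so 0 ∈ ℤ/57ℤ has no preimage. Therefore φ is not surjective.
Since φ is not surjective, we find the least positive k with φ(k) = φ(0): this means 18k ≡ 0 (mod 57), i.e. 57 ∣ 18k. Since gcd(18, 57) = 3, dividing through by 3 this holds exactly when 19 ∣ 6k, and as gcd(6, 19) = 1, exactly when 19 ∣ k.
The smallest positive such k is 19.

19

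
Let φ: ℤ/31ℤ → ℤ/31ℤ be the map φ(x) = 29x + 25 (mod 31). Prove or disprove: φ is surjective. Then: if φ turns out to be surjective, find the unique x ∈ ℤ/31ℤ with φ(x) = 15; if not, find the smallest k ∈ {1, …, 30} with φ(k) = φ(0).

5

Recall that surjectivity means every element of the codomain has a preimage under φ.
Since gcd(29, 31) = 1, 29 is invertible modulo 31. Euclid's algorithm: 31 = 1·29 + 2, 29 = 14·2 + 1; back-substituting gives 1 = 15·29 − 14·31, so 29⁻¹ ≡ 15 (mod 31).
For any y ∈ ℤ/31ℤ, x = 15(y − 25) mod 31 satisfies φ(x) = 29·15(y − 25) + 25 ≡ y (since 29·15 ≡ 1 mod 31). So every y has a preimage.
So φ is surjective.
Since φ is surjective, we find φ⁻¹(15): we need 29x ≡ 15 − 25 ≡ 21 (mod 31). Using 29⁻¹ = 15: x ≡ 15·21 = 315 = 10·31 + 5, so x = 5.
Check: φ(5) = 29·5 + 25 = 170 = 5·31 + 15 ≡ 15 (mod 31).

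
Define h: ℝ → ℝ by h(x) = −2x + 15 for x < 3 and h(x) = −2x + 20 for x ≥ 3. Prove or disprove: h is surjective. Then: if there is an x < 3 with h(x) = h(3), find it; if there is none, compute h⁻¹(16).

1/2

Both pieces are strictly decreasing (slopes −2 and −2), so each is injective on its own interval.
The left piece maps (−∞, 3) onto (9, ∞); the right piece maps [3, ∞) onto (−∞, 14].
The union (9, ∞) ∪ (−∞, 14] covers ℝ, so h is surjective.
For the follow-up: the images overlap, so an x < 3 with h(x) = h(3) exists. h(3) = 14; solving −2x + 15 = 14 for x < 3 gives x = (14 − 15)/(−2) = 1/2.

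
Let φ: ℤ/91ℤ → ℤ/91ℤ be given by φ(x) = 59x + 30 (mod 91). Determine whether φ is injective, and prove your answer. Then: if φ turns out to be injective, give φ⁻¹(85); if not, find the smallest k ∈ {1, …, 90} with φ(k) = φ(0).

Recall: φ is injective if φ(x_1) = φ(x_2) implies x_1 = x_2.
If φ(x_1) = φ(x_2), then 59x_1 ≡ 59x_2 (mod 91). Because gcd(59, 91) = 1, we may cancel 59 to get x_1 ≡ x_2 (mod 91).
Thus φ is injective.
We now compute 59⁻¹ mod 91 explicitly. Euclid's algorithm: 91 = 1·59 + 32, 59 = 1·32 + 27, 32 = 1·27 + 5, 27 = 5·5 + 2, 5 = 2·2 + 1; back-substituting gives 1 = 54·59 − 35·91, so 59⁻¹ ≡ 54 (mod 91).
Since φ is injective, we compute φ⁻¹(85): solve 59x + 30 ≡ 85 (mod 91), i.e. 59x ≡ 55 (mod 91).
Multiplying by 59⁻¹ = 54 gives x ≡ 54·55 = 2970 = 32·91 + 58 ≡ 58 (mod 91).
Check: φ(58) = 59·58 + 30 = 3452 = 37·91 + 85 ≡ 85 (mod 91).

58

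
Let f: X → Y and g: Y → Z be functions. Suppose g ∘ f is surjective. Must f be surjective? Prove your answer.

No. Take X = {0}, Y = {0, 1, 2, 3}, Z = {0}, f(a) = 0 for every a ∈ X, and g(b) = 0 for every b ∈ Y.
Then g ∘ f is surjective onto {0}, but 3 ∈ Y has no preimage under f, so f is not surjective.

not surjective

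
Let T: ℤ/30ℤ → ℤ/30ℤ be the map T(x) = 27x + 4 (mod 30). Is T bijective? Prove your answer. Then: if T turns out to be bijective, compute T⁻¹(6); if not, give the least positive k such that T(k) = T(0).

We have gcd(27, 30) = 3 > 1. Taking s = 0 and t = 10: T(0) = 4 and T(10) = 27·10 + 4 = 274 ≡ 4 (mod 30).
So T(0) = T(10) while 0 ≠ 10, hence T is not injective, hence not bijective.
Since T is not bijective, we find the least positive k with T(k) = T(0): this means 27k ≡ 0 (mod 30), i.e. 30 ∣ 27k. Since gcd(27, 30) = 3, dividing through by 3 this holds exactly when 10 ∣ 9k, and as gcd(9, 10) = 1, exactly when 10 ∣ k.
The smallest positive such k is 10.

10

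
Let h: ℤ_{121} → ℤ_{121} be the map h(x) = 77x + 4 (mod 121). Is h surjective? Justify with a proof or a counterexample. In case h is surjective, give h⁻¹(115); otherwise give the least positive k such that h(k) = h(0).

11

Recall that h is surjective if every y in the codomain equals h(x) for some x in the domain.
Since gcd(77, 121) = 11, we have 77x ≡ 0 (mod 11) for all x, so h(x) ≡ 4 (mod 11).
But 0 ≢ 4 (mod 11), so 0 ∈ ℤ_{121} has no preimage. So h is not surjective.
Since h is not surjective, we find the least positive k with h(k) = h(0): this means 77k ≡ 0 (mod 121), i.e. 121 ∣ 77k. Since gcd(77, 121) = 11, dividing through by 11 this holds exactly when 11 ∣ 7k, and as gcd(7, 11) = 1, exactly when 11 ∣ k.
The smallest positive such k is 11.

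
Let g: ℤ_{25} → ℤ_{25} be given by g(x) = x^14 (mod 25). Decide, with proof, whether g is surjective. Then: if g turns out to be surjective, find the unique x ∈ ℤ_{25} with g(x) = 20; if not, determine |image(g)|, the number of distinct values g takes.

g(0) = 0^14 = 0.
g(5): Repeated squaring mod 25: 5^1 ≡ 5, 5^2 ≡ 5² = 25 ≡ 0, 5^4 ≡ 0² = 0, 5^8 ≡ 0² = 0. Since 14 = 8 + 4 + 2, 5^14 ≡ 0·0·0: 0·0 = 0, then 0·0 = 0. So 5^14 ≡ 0 (mod 25).
So g(0) = g(5) = 0 while 0 ≠ 5, thus g is not injective.
A non-injective map from the 25-element set ℤ_{25} to itself takes at most 24 distinct values, so it cannot be surjective. So g is not surjective.
Since g is not surjective, we determine |image(g)|. Computing x^14 mod 25 for each x (by repeated squaring, reducing mod 25 at every step), the values g(0), g(1), …, g(24) are: 0, 1, 9, 19, 6, 0, 21, 24, 4, 11, 0, 16, 14, 14, 16, 0, 11, 4, 24, 21, 0, 6, 19, 9, 1.
The distinct values are {0, 1, 4, 6, 9, 11, 14, 16, 19, 21, 24}; there are 11 of them.

11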